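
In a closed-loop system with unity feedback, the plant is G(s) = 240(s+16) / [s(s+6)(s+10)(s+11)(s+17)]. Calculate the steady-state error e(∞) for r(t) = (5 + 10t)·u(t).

935/32

The open loop has one pole at the origin → type 1 system. By superposition:
  • 5: tracked with zero error.
  • 10t: e_ss = 10/K_v with K_v=64/187 → 935/32.
Total e_ss = 935/32.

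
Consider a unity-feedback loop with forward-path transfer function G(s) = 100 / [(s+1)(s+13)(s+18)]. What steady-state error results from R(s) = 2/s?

234/167

No free integrators in G(s): this is a type 0 system.
K_p = lim_{s→0} G(s) = 100 / (1·13·18) = 50/117.
e_ss = 2/(1 + K_p) = 2/(167/117) = 234/167.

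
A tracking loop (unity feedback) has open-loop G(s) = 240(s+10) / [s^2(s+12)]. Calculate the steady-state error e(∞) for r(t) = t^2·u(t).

0.01

System type = 2 (two poles at s=0).
K_a = lim_{s→0} s^2·G(s) = 240·10 / (12) = 200.
r(t) = t^2 gives R(s) = 2/s^3.
e_ss = 2/K_a = 2/200 = 0.01.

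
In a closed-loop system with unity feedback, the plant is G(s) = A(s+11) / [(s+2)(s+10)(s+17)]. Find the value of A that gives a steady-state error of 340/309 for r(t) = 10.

250

No free integrators in G(s): this is a type 0 system.
K_p = lim_{s→0} G(s) = A·11 / (2·10·17) = (11/340)·A.
e_ss = 10/(1 + K_p) = 340/309 ⇒ 1 + (11/340)·A = 309/34 ⇒ A = 250.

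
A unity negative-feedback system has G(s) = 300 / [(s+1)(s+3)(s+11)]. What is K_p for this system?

100/11

No free integrators in G(s): this is a type 0 system.
K_p = lim_{s→0} G(s) = 300 / (1·3·11) = 100/11.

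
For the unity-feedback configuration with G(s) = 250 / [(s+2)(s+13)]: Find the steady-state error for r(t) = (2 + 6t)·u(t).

System type = 0 (no poles at s=0). Taking each input component in turn:
  • 2: e_ss = 2/(1+K_p) with K_p=125/13 → 13/69.
  • 6t: a type-0 system cannot track it, e_ss → ∞.
The unbounded component dominates.

infinity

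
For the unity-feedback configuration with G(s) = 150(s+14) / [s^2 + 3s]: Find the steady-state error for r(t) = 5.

0

Lowest-order denominator term is 3s, so the open loop has 1 pole at the origin → type 1 system.
A type-1 system has K_p = ∞, so it tracks a step input with zero steady-state error.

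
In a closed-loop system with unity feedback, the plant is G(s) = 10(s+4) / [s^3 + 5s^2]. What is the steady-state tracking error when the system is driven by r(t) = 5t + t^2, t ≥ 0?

0.25

The denominator has no term below 5s^2 — 2 poles at s=0, type 2. By superposition:
  • 5t: tracked with zero error.
  • t^2: e_ss = 2/K_a with K_a=8 → 0.25.
Total e_ss = 0.25.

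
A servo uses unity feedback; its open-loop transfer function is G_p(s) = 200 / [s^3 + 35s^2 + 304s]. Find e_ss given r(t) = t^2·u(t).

infinity

Factoring s from the denominator leaves a polynomial with constant term 304, so the system is type 1.
For a type-1 system K_a = 0, so e_ss to a parabolic input is unbounded.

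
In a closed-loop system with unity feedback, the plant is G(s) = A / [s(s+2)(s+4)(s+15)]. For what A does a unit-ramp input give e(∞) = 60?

The open loop has one pole at the origin → type 1 system.
K_v = lim_{s→0} s·G(s) = A / (2·4·15) = (1/120)·A.
e_ss = 1/K_v = 60 ⇒ K_v = 1/60 ⇒ A = (1/60)/(1/120) = 2.

2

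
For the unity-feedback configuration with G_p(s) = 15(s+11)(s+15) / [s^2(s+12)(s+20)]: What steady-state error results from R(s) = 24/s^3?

System type = 2 (two poles at s=0).
K_a = lim_{s→0} s^2·G_p(s) = 15·11·15 / (12·20) = 10.3125.
r(t) = 12t^2 gives R(s) = 24/s^3.
e_ss = 24/K_a = 24/10.3125 = 128/55.

128/55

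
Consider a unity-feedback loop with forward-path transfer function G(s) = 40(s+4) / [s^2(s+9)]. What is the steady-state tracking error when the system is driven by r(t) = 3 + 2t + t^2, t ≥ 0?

0.1125

G(s) has two factors of s in the denominator, so the system is type 2. By superposition:
  • 3: tracked with zero error.
  • 2t: tracked with zero error.
  • t^2: e_ss = 2/K_a with K_a=160/9 → 0.1125.
Total e_ss = 0.1125.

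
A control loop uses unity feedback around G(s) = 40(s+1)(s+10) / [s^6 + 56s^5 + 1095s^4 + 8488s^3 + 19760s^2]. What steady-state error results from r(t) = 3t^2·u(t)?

296.4

Factoring s^2 from the denominator leaves a polynomial with constant term 19760, so the system is type 2.
K_a = lim_{s→0} s^2·G(s) = 40·1·10 / 19760 = 5/247.
r(t) = 3t^2 gives R(s) = 6/s^3.
e_ss = 6/K_a = 6/(5/247) = 296.4.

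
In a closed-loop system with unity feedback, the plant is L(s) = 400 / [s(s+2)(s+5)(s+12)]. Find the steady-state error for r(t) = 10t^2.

System type = 1 (one pole at s=0).
K_a = lim_{s→0} s^2·L(s) = 0; the steady-state error to this parabolic input grows without bound.

infinity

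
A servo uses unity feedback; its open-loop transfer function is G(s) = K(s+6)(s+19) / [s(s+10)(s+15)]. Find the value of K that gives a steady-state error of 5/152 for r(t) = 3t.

System type = 1 (one pole at s=0).
K_v = lim_{s→0} s·G(s) = K·6·19 / (10·15) = 0.76·K.
e_ss = 3/K_v = 5/152 ⇒ K_v = 91.2 ⇒ K = 91.2/0.76 = 120.

120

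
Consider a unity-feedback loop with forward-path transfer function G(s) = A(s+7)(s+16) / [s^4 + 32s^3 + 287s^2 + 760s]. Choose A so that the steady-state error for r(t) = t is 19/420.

Lowest-order denominator term is 760s, so the open loop has 1 pole at the origin → type 1 system.
K_v = lim_{s→0} s·G(s) = A·7·16 / 760 = (14/95)·A.
e_ss = 1/K_v = 19/420 ⇒ K_v = 420/19 ⇒ A = (420/19)/(14/95) = 150.

150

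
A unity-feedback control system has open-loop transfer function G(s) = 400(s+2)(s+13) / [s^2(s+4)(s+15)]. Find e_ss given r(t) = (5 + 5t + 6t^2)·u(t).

System type = 2 (two poles at s=0). By superposition:
  • 5: tracked with zero error.
  • 5t: tracked with zero error.
  • 6t^2: e_ss = 12/K_a with K_a=520/3 → 9/130.
Total e_ss = 9/130.

9/130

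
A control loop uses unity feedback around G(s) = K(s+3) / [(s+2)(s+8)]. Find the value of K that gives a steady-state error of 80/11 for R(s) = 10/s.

The open loop has no poles at the origin → type 0 system.
K_p = lim_{s→0} G(s) = K·3 / (2·8) = 0.1875·K.
e_ss = 10/(1 + K_p) = 80/11 ⇒ 1 + 0.1875·K = 1.375 ⇒ K = 2.

2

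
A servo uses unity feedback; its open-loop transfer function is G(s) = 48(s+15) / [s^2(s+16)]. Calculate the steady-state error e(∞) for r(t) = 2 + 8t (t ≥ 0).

System type = 2 (two poles at s=0). Taking each input component in turn:
  • 2: tracked with zero error.
  • 8t: tracked with zero error.
Total e_ss = 0.

0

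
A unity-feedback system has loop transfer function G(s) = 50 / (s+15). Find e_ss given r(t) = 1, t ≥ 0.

3/13

G(s) has no factors of s in the denominator, so the system is type 0.
K_p = lim_{s→0} G(s) = 50 / (15) = 10/3.
e_ss = 1/(1 + K_p) = 1/(13/3) = 3/13.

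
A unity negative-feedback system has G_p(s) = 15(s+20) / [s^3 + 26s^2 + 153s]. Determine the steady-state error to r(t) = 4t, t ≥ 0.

2.04

The denominator has no term below 153s — 1 pole at s=0, type 1.
K_v = lim_{s→0} s·G_p(s) = 15·20 / 153 = 100/51.
e_ss = 4/K_v = 4/(100/51) = 2.04.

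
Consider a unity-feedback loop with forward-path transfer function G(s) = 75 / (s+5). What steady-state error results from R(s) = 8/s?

System type = 0 (no poles at s=0).
K_p = lim_{s→0} G(s) = 75 / (5) = 15.
e_ss = 8/(1 + K_p) = 8/16 = 0.5.

0.5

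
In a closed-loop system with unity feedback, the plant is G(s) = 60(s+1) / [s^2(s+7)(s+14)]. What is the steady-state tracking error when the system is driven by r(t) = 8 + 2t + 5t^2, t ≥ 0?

The open loop has two poles at the origin → type 2 system. By superposition:
  • 8: tracked with zero error.
  • 2t: tracked with zero error.
  • 5t^2: e_ss = 10/K_a with K_a=30/49 → 49/3.
Total e_ss = 49/3.

49/3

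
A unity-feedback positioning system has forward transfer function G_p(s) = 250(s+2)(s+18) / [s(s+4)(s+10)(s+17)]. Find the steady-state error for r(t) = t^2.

System type = 1 (one pole at s=0).
For a type-1 system K_a = 0, so e_ss to a parabolic input is unbounded.

infinity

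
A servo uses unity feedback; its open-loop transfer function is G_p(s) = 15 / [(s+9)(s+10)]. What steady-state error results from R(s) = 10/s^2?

G_p(s) has no factors of s in the denominator, so the system is type 0.
K_v = lim_{s→0} s·G_p(s) = 0; the steady-state error to this ramp input grows without bound.

infinity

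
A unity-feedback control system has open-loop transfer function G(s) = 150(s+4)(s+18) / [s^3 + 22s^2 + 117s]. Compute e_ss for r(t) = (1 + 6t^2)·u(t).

Factoring s from the denominator leaves a polynomial with constant term 117, so the system is type 1. By superposition:
  • 1: tracked with zero error.
  • 6t^2: a type-1 system cannot track it, e_ss → ∞.
The unbounded component dominates.

infinity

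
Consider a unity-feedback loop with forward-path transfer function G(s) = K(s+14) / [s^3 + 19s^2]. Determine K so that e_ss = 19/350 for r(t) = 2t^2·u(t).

The denominator has no term below 19s^2 — 2 poles at s=0, type 2.
K_a = lim_{s→0} s^2·G(s) = K·14 / 19 = (14/19)·K.
e_ss = 4/K_a = 19/350 ⇒ K_a = 1400/19 ⇒ K = (1400/19)/(14/19) = 100.

100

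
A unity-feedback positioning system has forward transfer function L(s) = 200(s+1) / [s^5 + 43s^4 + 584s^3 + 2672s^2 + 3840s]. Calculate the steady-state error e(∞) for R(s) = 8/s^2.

153.6

Factoring s from the denominator leaves a polynomial with constant term 3840, so the system is type 1.
K_v = lim_{s→0} s·L(s) = 200·1 / 3840 = 5/96.
e_ss = 8/K_v = 8/(5/96) = 153.6.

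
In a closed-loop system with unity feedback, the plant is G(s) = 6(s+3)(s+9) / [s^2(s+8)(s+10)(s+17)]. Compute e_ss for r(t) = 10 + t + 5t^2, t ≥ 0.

6800/81

Two free integrators in G(s): this is a type 2 system. Taking each input component in turn:
  • 10: tracked with zero error.
  • t: tracked with zero error.
  • 5t^2: e_ss = 10/K_a with K_a=81/680 → 6800/81.
Total e_ss = 6800/81.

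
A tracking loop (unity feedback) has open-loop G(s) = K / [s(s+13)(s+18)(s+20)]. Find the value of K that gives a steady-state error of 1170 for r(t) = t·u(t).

The open loop has one pole at the origin → type 1 system.
K_v = lim_{s→0} s·G(s) = K / (13·18·20) = (1/4680)·K.
e_ss = 1/K_v = 1170 ⇒ K_v = 1/1170 ⇒ K = (1/1170)/(1/4680) = 4.

4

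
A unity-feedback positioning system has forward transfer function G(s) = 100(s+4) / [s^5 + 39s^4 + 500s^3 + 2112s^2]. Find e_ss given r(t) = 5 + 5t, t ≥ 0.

0

Factoring s^2 from the denominator leaves a polynomial with constant term 2112, so the system is type 2. By superposition:
  • 5: tracked with zero error.
  • 5t: tracked with zero error.
Total e_ss = 0.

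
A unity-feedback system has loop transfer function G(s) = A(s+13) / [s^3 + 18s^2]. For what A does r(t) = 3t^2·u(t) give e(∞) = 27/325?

100

The denominator has no term below 18s^2 — 2 poles at s=0, type 2.
K_a = lim_{s→0} s^2·G(s) = A·13 / 18 = (13/18)·A.
e_ss = 6/K_a = 27/325 ⇒ K_a = 650/9 ⇒ A = (650/9)/(13/18) = 100.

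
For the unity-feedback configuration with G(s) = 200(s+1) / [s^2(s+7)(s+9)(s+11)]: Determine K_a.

G(s) has two factors of s in the denominator, so the system is type 2.
K_a = lim_{s→0} s^2·G(s) = 200·1 / (7·9·11) = 200/693.

200/693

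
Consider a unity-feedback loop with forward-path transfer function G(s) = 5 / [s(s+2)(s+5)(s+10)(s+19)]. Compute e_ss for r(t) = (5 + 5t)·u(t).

1900

System type = 1 (one pole at s=0). Treating each term separately:
  • 5: tracked with zero error.
  • 5t: e_ss = 5/K_v with K_v=1/380 → 1900.
Total e_ss = 1900.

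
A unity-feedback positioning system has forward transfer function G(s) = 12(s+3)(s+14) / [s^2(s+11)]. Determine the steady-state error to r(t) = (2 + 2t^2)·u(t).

11/126

Two free integrators in G(s): this is a type 2 system. Taking each input component in turn:
  • 2: tracked with zero error.
  • 2t^2: e_ss = 4/K_a with K_a=504/11 → 11/126.
Total e_ss = 11/126.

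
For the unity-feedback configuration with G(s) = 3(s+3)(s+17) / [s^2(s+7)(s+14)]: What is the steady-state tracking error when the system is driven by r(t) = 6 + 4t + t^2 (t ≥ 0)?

196/153

The open loop has two poles at the origin → type 2 system. Treating each term separately:
  • 6: tracked with zero error.
  • 4t: tracked with zero error.
  • t^2: e_ss = 2/K_a with K_a=153/98 → 196/153.
Total e_ss = 196/153.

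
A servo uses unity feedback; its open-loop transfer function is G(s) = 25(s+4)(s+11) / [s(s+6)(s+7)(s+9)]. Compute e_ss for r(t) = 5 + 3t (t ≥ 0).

567/550

The open loop has one pole at the origin → type 1 system. By superposition:
  • 5: tracked with zero error.
  • 3t: e_ss = 3/K_v with K_v=550/189 → 567/550.
Total e_ss = 567/550.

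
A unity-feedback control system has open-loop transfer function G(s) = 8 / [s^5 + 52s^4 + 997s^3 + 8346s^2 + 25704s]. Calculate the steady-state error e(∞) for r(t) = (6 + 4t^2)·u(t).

infinity

Lowest-order denominator term is 25704s, so the open loop has 1 pole at the origin → type 1 system. Taking each input component in turn:
  • 6: tracked with zero error.
  • 4t^2: a type-1 system cannot track it, e_ss → ∞.
The unbounded component dominates.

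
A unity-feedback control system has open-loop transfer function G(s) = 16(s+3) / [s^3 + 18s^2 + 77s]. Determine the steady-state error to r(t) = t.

77/48

Lowest-order denominator term is 77s, so the open loop has 1 pole at the origin → type 1 system.
K_v = lim_{s→0} s·G(s) = 16·3 / 77 = 48/77.
e_ss = 1/K_v = 1/(48/77) = 77/48.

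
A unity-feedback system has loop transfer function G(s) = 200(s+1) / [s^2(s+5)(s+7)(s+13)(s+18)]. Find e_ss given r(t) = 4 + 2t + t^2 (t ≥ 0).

81.9

System type = 2 (two poles at s=0). Taking each input component in turn:
  • 4: tracked with zero error.
  • 2t: tracked with zero error.
  • t^2: e_ss = 2/K_a with K_a=20/819 → 81.9.
Total e_ss = 81.9.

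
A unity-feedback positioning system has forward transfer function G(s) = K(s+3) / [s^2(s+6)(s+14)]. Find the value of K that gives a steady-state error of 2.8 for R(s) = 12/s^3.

120

G(s) has two factors of s in the denominator, so the system is type 2.
K_a = lim_{s→0} s^2·G(s) = K·3 / (6·14) = (1/28)·K.
e_ss = 12/K_a = 2.8 ⇒ K_a = 30/7 ⇒ K = (30/7)/(1/28) = 120.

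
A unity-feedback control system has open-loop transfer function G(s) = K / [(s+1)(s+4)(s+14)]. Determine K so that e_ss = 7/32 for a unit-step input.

No free integrators in G(s): this is a type 0 system.
K_p = lim_{s→0} G(s) = K / (1·4·14) = (1/56)·K.
e_ss = 1/(1 + K_p) = 7/32 ⇒ 1 + (1/56)·K = 32/7 ⇒ K = 200.

200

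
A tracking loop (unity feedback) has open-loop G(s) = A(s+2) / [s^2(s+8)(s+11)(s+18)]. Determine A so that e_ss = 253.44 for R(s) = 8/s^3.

25

The open loop has two poles at the origin → type 2 system.
K_a = lim_{s→0} s^2·G(s) = A·2 / (8·11·18) = (1/792)·A.
e_ss = 8/K_a = 253.44 ⇒ K_a = 25/792 ⇒ A = (25/792)/(1/792) = 25.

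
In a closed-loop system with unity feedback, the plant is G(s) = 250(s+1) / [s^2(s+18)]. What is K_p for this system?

K_p = lim_{s→0} G(s); with 2 poles at the origin the limit diverges, so K_p = ∞.

infinity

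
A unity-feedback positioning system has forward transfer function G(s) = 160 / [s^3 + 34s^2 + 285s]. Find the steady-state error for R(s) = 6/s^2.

The denominator has no term below 285s — 1 pole at s=0, type 1.
K_v = lim_{s→0} s·G(s) = 160 / 285 = 32/57.
e_ss = 6/K_v = 6/(32/57) = 10.6875.

10.6875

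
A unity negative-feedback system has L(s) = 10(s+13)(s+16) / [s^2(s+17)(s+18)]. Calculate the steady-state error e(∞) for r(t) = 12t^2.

Two free integrators in L(s): this is a type 2 system.
K_a = lim_{s→0} s^2·L(s) = 10·13·16 / (17·18) = 1040/153.
r(t) = 12t^2 gives R(s) = 24/s^3.
e_ss = 24/K_a = 24/(1040/153) = 459/130.

459/130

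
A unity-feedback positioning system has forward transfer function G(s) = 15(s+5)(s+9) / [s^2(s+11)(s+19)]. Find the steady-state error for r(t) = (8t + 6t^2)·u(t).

Two free integrators in G(s): this is a type 2 system. Treating each term separately:
  • 8t: tracked with zero error.
  • 6t^2: e_ss = 12/K_a with K_a=675/209 → 836/225.
Total e_ss = 836/225.

836/225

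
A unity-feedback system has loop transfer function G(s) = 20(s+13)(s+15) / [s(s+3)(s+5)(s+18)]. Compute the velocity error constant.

130/9

One free integrator in G(s): this is a type 1 system.
K_v = lim_{s→0} s·G(s) = 20·13·15 / (3·5·18) = 130/9.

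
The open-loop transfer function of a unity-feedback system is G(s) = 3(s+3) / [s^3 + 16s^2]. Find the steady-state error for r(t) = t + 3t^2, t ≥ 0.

Factoring s^2 from the denominator leaves a polynomial with constant term 16, so the system is type 2. Taking each input component in turn:
  • t: tracked with zero error.
  • 3t^2: e_ss = 6/K_a with K_a=0.5625 → 32/3.
Total e_ss = 32/3.

32/3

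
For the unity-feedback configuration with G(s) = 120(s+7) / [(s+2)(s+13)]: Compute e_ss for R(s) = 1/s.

13/433

No free integrators in G(s): this is a type 0 system.
K_p = lim_{s→0} G(s) = 120·7 / (2·13) = 420/13.
e_ss = 1/(1 + K_p) = 1/(433/13) = 13/433.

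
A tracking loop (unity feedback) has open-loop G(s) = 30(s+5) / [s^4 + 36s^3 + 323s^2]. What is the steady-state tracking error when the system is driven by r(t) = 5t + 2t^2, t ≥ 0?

The denominator has no term below 323s^2 — 2 poles at s=0, type 2. By superposition:
  • 5t: tracked with zero error.
  • 2t^2: e_ss = 4/K_a with K_a=150/323 → 646/75.
Total e_ss = 646/75.

646/75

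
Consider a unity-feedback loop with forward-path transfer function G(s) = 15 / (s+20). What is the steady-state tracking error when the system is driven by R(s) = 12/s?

System type = 0 (no poles at s=0).
K_p = lim_{s→0} G(s) = 15 / (20) = 0.75.
e_ss = 12/(1 + K_p) = 12/1.75 = 48/7.

48/7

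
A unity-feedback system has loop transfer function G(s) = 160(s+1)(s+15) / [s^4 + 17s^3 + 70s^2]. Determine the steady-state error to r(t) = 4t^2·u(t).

7/30

The denominator has no term below 70s^2 — 2 poles at s=0, type 2.
K_a = lim_{s→0} s^2·G(s) = 160·1·15 / 70 = 240/7.
r(t) = 4t^2 gives R(s) = 8/s^3.
e_ss = 8/K_a = 8/(240/7) = 7/30.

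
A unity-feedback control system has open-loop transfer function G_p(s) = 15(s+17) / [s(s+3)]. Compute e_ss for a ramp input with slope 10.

G_p(s) has one factor of s in the denominator, so the system is type 1.
K_v = lim_{s→0} s·G_p(s) = 15·17 / (3) = 85.
e_ss = 10/K_v = 10/85 = 2/17.

2/17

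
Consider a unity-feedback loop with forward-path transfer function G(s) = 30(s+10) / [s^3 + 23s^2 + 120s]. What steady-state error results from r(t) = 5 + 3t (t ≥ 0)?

The denominator has no term below 120s — 1 pole at s=0, type 1. Treating each term separately:
  • 5: tracked with zero error.
  • 3t: e_ss = 3/K_v with K_v=2.5 → 1.2.
Total e_ss = 1.2.

1.2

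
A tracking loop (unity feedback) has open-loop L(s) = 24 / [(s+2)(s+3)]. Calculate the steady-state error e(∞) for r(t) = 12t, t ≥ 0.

infinity

No free integrators in L(s): this is a type 0 system.
For a type-0 system K_v = 0, so e_ss to a ramp input is unbounded.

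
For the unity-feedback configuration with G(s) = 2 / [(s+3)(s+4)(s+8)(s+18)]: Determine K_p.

The open loop has no poles at the origin → type 0 system.
K_p = lim_{s→0} G(s) = 2 / (3·4·8·18) = 1/864.

1/864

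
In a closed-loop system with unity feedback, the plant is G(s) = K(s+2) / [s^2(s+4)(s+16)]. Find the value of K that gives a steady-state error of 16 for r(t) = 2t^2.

System type = 2 (two poles at s=0).
K_a = lim_{s→0} s^2·G(s) = K·2 / (4·16) = (1/32)·K.
e_ss = 4/K_a = 16 ⇒ K_a = 0.25 ⇒ K = 0.25/(1/32) = 8.

8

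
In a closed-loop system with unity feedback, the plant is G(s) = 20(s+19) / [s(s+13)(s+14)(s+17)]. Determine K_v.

The open loop has one pole at the origin → type 1 system.
K_v = lim_{s→0} s·G(s) = 20·19 / (13·14·17) = 190/1547.

190/1547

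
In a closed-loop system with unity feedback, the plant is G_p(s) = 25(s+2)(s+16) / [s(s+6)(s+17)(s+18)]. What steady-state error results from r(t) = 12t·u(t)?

27.54

G_p(s) has one factor of s in the denominator, so the system is type 1.
K_v = lim_{s→0} s·G_p(s) = 25·2·16 / (6·17·18) = 200/459.
e_ss = 12/K_v = 12/(200/459) = 27.54.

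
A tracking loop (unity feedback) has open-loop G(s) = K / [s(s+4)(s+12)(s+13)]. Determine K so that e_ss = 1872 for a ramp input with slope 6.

2

System type = 1 (one pole at s=0).
K_v = lim_{s→0} s·G(s) = K / (4·12·13) = (1/624)·K.
e_ss = 6/K_v = 1872 ⇒ K_v = 1/312 ⇒ K = (1/312)/(1/624) = 2.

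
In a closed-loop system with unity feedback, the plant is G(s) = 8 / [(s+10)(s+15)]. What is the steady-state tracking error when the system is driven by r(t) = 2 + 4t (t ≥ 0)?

infinity

System type = 0 (no poles at s=0). Taking each input component in turn:
  • 2: e_ss = 2/(1+K_p) with K_p=4/75 → 150/79.
  • 4t: a type-0 system cannot track it, e_ss → ∞.
The unbounded component dominates.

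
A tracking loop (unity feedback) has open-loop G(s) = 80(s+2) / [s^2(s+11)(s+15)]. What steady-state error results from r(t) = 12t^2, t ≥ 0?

The open loop has two poles at the origin → type 2 system.
K_a = lim_{s→0} s^2·G(s) = 80·2 / (11·15) = 32/33.
r(t) = 12t^2 gives R(s) = 24/s^3.
e_ss = 24/K_a = 24/(32/33) = 24.75.

24.75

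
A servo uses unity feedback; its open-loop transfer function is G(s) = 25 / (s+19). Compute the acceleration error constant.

0

G(s) has no factors of s in the denominator, so the system is type 0.
K_a = lim_{s→0} s^2·G(s) = 0 (the extra factor of s kills the finite limit).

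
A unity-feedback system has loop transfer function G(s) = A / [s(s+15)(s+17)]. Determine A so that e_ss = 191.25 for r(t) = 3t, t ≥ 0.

4

One free integrator in G(s): this is a type 1 system.
K_v = lim_{s→0} s·G(s) = A / (15·17) = (1/255)·A.
e_ss = 3/K_v = 191.25 ⇒ K_v = 4/255 ⇒ A = (4/255)/(1/255) = 4.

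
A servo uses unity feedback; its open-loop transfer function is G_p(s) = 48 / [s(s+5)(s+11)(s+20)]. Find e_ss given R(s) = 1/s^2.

G_p(s) has one factor of s in the denominator, so the system is type 1.
K_v = lim_{s→0} s·G_p(s) = 48 / (5·11·20) = 12/275.
e_ss = 1/K_v = 1/(12/275) = 275/12.

275/12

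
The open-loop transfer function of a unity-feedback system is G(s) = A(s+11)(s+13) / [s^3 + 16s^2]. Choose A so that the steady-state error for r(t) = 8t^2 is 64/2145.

60

The denominator has no term below 16s^2 — 2 poles at s=0, type 2.
K_a = lim_{s→0} s^2·G(s) = A·11·13 / 16 = 8.9375·A.
e_ss = 16/K_a = 64/2145 ⇒ K_a = 536.25 ⇒ A = 536.25/8.9375 = 60.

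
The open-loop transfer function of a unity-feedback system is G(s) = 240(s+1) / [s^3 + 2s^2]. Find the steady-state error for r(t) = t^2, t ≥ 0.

Factoring s^2 from the denominator leaves a polynomial with constant term 2, so the system is type 2.
K_a = lim_{s→0} s^2·G(s) = 240·1 / 2 = 120.
r(t) = t^2 gives R(s) = 2/s^3.
e_ss = 2/K_a = 2/120 = 1/60.

1/60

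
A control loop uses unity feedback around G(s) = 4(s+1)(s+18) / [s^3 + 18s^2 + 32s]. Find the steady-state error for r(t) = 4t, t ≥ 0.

16/9

The denominator has no term below 32s — 1 pole at s=0, type 1.
K_v = lim_{s→0} s·G(s) = 4·1·18 / 32 = 2.25.
e_ss = 4/K_v = 4/2.25 = 16/9.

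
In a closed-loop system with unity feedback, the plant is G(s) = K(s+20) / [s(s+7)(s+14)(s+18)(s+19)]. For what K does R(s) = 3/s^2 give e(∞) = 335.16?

15

System type = 1 (one pole at s=0).
K_v = lim_{s→0} s·G(s) = K·20 / (7·14·18·19) = (5/8379)·K.
e_ss = 3/K_v = 335.16 ⇒ K_v = 25/2793 ⇒ K = (25/2793)/(5/8379) = 15.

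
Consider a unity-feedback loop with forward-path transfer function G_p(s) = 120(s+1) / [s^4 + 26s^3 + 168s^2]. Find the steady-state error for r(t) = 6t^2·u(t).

Lowest-order denominator term is 168s^2, so the open loop has 2 poles at the origin → type 2 system.
K_a = lim_{s→0} s^2·G_p(s) = 120·1 / 168 = 5/7.
r(t) = 6t^2 gives R(s) = 12/s^3.
e_ss = 12/K_a = 12/(5/7) = 16.8.

16.8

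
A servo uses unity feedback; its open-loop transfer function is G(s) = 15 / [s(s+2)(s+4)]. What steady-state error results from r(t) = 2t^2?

infinity

System type = 1 (one pole at s=0).
For a type-1 system K_a = 0, so e_ss to a parabolic input is unbounded.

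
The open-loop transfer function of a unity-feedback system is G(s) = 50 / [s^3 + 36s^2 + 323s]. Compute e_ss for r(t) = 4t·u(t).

25.84

Lowest-order denominator term is 323s, so the open loop has 1 pole at the origin → type 1 system.
K_v = lim_{s→0} s·G(s) = 50 / 323 = 50/323.
e_ss = 4/K_v = 4/(50/323) = 25.84.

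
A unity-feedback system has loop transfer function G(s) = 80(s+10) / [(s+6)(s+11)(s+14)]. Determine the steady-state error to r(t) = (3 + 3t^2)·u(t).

infinity

G(s) has no factors of s in the denominator, so the system is type 0. Treating each term separately:
  • 3: e_ss = 3/(1+K_p) with K_p=200/231 → 693/431.
  • 3t^2: a type-0 system cannot track it, e_ss → ∞.
The unbounded component dominates.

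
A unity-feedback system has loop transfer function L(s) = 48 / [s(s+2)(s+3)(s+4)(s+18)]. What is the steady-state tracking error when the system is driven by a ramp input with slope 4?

36

The open loop has one pole at the origin → type 1 system.
K_v = lim_{s→0} s·L(s) = 48 / (2·3·4·18) = 1/9.
e_ss = 4/K_v = 4/(1/9) = 36.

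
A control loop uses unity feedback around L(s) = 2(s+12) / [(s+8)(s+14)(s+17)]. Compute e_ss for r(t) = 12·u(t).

The open loop has no poles at the origin → type 0 system.
K_p = lim_{s→0} L(s) = 2·12 / (8·14·17) = 3/238.
e_ss = 12/(1 + K_p) = 12/(241/238) = 2856/241.

2856/241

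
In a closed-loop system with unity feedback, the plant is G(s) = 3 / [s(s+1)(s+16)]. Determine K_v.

0.1875

The open loop has one pole at the origin → type 1 system.
K_v = lim_{s→0} s·G(s) = 3 / (1·16) = 0.1875.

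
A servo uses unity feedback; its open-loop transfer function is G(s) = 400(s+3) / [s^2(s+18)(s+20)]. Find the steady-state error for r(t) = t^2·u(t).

0.6

The open loop has two poles at the origin → type 2 system.
K_a = lim_{s→0} s^2·G(s) = 400·3 / (18·20) = 10/3.
r(t) = t^2 gives R(s) = 2/s^3.
e_ss = 2/K_a = 2/(10/3) = 0.6.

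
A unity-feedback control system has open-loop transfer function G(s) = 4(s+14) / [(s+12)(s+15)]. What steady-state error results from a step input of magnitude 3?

The open loop has no poles at the origin → type 0 system.
K_p = lim_{s→0} G(s) = 4·14 / (12·15) = 14/45.
e_ss = 3/(1 + K_p) = 3/(59/45) = 135/59.

135/59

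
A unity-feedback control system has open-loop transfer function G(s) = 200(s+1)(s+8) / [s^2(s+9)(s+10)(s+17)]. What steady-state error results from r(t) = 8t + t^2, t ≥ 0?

G(s) has two factors of s in the denominator, so the system is type 2. Treating each term separately:
  • 8t: tracked with zero error.
  • t^2: e_ss = 2/K_a with K_a=160/153 → 1.9125.
Total e_ss = 1.9125.

1.9125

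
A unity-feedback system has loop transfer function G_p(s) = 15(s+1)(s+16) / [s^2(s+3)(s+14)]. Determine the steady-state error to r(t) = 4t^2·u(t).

System type = 2 (two poles at s=0).
K_a = lim_{s→0} s^2·G_p(s) = 15·1·16 / (3·14) = 40/7.
r(t) = 4t^2 gives R(s) = 8/s^3.
e_ss = 8/K_a = 8/(40/7) = 1.4.

1.4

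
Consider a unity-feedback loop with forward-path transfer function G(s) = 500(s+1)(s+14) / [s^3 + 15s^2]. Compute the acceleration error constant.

1400/3

The denominator has no term below 15s^2 — 2 poles at s=0, type 2.
K_a = lim_{s→0} s^2·G(s) = 500·1·14 / 15 = 1400/3.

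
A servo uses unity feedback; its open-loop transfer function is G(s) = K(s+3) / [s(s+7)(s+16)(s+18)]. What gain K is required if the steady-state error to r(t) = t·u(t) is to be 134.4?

System type = 1 (one pole at s=0).
K_v = lim_{s→0} s·G(s) = K·3 / (7·16·18) = (1/672)·K.
e_ss = 1/K_v = 134.4 ⇒ K_v = 5/672 ⇒ K = (5/672)/(1/672) = 5.

5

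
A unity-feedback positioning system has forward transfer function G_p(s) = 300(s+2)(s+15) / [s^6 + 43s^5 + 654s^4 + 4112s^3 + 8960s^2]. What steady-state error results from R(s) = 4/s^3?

Lowest-order denominator term is 8960s^2, so the open loop has 2 poles at the origin → type 2 system.
K_a = lim_{s→0} s^2·G_p(s) = 300·2·15 / 8960 = 225/224.
r(t) = 2t^2 gives R(s) = 4/s^3.
e_ss = 4/K_a = 4/(225/224) = 896/225.

896/225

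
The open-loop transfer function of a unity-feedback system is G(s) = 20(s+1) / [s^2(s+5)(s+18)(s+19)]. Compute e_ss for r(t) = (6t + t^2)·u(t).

G(s) has two factors of s in the denominator, so the system is type 2. By superposition:
  • 6t: tracked with zero error.
  • t^2: e_ss = 2/K_a with K_a=2/171 → 171.
Total e_ss = 171.

171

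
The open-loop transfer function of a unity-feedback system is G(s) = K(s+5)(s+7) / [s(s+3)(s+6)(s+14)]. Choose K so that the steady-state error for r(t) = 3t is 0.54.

G(s) has one factor of s in the denominator, so the system is type 1.
K_v = lim_{s→0} s·G(s) = K·5·7 / (3·6·14) = (5/36)·K.
e_ss = 3/K_v = 0.54 ⇒ K_v = 50/9 ⇒ K = (50/9)/(5/36) = 40.

40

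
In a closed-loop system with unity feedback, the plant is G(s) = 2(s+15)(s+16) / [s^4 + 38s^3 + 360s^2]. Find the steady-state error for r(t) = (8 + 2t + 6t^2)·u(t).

9

The denominator has no term below 360s^2 — 2 poles at s=0, type 2. By superposition:
  • 8: tracked with zero error.
  • 2t: tracked with zero error.
  • 6t^2: e_ss = 12/K_a with K_a=4/3 → 9.
Total e_ss = 9.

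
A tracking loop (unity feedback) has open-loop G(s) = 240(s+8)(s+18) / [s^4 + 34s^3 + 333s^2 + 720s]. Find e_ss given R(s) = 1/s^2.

Lowest-order denominator term is 720s, so the open loop has 1 pole at the origin → type 1 system.
K_v = lim_{s→0} s·G(s) = 240·8·18 / 720 = 48.
e_ss = 1/K_v = 1/48.

1/48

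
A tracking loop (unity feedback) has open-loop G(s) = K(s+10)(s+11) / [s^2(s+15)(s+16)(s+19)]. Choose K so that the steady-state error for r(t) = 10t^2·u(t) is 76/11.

The open loop has two poles at the origin → type 2 system.
K_a = lim_{s→0} s^2·G(s) = K·10·11 / (15·16·19) = (11/456)·K.
e_ss = 20/K_a = 76/11 ⇒ K_a = 55/19 ⇒ K = (55/19)/(11/456) = 120.

120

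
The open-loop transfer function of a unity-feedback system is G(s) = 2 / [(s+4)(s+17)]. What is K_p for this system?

1/34

System type = 0 (no poles at s=0).
K_p = lim_{s→0} G(s) = 2 / (4·17) = 1/34.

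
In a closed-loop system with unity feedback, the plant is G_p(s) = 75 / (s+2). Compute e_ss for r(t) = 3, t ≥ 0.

System type = 0 (no poles at s=0).
K_p = lim_{s→0} G_p(s) = 75 / (2) = 37.5.
e_ss = 3/(1 + K_p) = 3/38.5 = 6/77.

6/77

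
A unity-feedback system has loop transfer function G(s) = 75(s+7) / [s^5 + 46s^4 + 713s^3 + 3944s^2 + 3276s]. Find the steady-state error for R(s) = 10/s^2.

Factoring s from the denominator leaves a polynomial with constant term 3276, so the system is type 1.
K_v = lim_{s→0} s·G(s) = 75·7 / 3276 = 25/156.
e_ss = 10/K_v = 10/(25/156) = 62.4.

62.4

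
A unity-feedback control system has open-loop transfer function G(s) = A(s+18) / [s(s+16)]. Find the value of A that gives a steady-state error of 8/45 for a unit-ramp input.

5

The open loop has one pole at the origin → type 1 system.
K_v = lim_{s→0} s·G(s) = A·18 / (16) = 1.125·A.
e_ss = 1/K_v = 8/45 ⇒ K_v = 5.625 ⇒ A = 5.625/1.125 = 5.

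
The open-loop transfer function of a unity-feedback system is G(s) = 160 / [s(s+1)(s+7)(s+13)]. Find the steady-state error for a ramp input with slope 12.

G(s) has one factor of s in the denominator, so the system is type 1.
K_v = lim_{s→0} s·G(s) = 160 / (1·7·13) = 160/91.
e_ss = 12/K_v = 12/(160/91) = 6.825.

6.825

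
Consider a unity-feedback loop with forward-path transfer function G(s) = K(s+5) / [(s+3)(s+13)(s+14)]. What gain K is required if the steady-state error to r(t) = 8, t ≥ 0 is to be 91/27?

150

G(s) has no factors of s in the denominator, so the system is type 0.
K_p = lim_{s→0} G(s) = K·5 / (3·13·14) = (5/546)·K.
e_ss = 8/(1 + K_p) = 91/27 ⇒ 1 + (5/546)·K = 216/91 ⇒ K = 150.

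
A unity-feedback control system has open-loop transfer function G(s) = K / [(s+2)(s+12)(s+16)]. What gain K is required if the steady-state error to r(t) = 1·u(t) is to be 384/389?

5

The open loop has no poles at the origin → type 0 system.
K_p = lim_{s→0} G(s) = K / (2·12·16) = (1/384)·K.
e_ss = 1/(1 + K_p) = 384/389 ⇒ 1 + (1/384)·K = 389/384 ⇒ K = 5.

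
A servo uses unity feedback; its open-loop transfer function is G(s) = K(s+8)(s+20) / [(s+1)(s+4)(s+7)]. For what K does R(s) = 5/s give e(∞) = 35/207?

No free integrators in G(s): this is a type 0 system.
K_p = lim_{s→0} G(s) = K·8·20 / (1·4·7) = (40/7)·K.
e_ss = 5/(1 + K_p) = 35/207 ⇒ 1 + (40/7)·K = 207/7 ⇒ K = 5.

5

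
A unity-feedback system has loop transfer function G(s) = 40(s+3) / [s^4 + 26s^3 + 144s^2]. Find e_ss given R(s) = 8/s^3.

9.6

The denominator has no term below 144s^2 — 2 poles at s=0, type 2.
K_a = lim_{s→0} s^2·G(s) = 40·3 / 144 = 5/6.
r(t) = 4t^2 gives R(s) = 8/s^3.
e_ss = 8/K_a = 8/(5/6) = 9.6.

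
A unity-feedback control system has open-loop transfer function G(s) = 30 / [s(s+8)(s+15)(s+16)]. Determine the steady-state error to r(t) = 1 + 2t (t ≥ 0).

128

G(s) has one factor of s in the denominator, so the system is type 1. Taking each input component in turn:
  • 1: tracked with zero error.
  • 2t: e_ss = 2/K_v with K_v=1/64 → 128.
Total e_ss = 128.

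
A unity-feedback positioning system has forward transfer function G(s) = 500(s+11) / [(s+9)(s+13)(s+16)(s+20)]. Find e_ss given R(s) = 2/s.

3744/2147

No free integrators in G(s): this is a type 0 system.
K_p = lim_{s→0} G(s) = 500·11 / (9·13·16·20) = 275/1872.
e_ss = 2/(1 + K_p) = 2/(2147/1872) = 3744/2147.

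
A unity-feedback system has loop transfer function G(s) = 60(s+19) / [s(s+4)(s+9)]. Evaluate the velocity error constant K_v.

95/3

G(s) has one factor of s in the denominator, so the system is type 1.
K_v = lim_{s→0} s·G(s) = 60·19 / (4·9) = 95/3.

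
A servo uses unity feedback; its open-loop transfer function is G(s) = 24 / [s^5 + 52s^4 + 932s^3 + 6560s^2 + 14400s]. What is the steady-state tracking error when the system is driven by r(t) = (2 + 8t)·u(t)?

Lowest-order denominator term is 14400s, so the open loop has 1 pole at the origin → type 1 system. Treating each term separately:
  • 2: tracked with zero error.
  • 8t: e_ss = 8/K_v with K_v=1/600 → 4800.
Total e_ss = 4800.

4800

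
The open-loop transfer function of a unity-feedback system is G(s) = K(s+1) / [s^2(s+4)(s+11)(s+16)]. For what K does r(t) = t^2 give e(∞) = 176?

8

Two free integrators in G(s): this is a type 2 system.
K_a = lim_{s→0} s^2·G(s) = K·1 / (4·11·16) = (1/704)·K.
e_ss = 2/K_a = 176 ⇒ K_a = 1/88 ⇒ K = (1/88)/(1/704) = 8.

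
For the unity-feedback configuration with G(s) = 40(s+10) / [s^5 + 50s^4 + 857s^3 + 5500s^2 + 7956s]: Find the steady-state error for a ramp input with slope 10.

198.9

Factoring s from the denominator leaves a polynomial with constant term 7956, so the system is type 1.
K_v = lim_{s→0} s·G(s) = 40·10 / 7956 = 100/1989.
e_ss = 10/K_v = 10/(100/1989) = 198.9.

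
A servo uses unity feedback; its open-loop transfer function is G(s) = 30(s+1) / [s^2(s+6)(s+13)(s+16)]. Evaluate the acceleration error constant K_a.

5/208

G(s) has two factors of s in the denominator, so the system is type 2.
K_a = lim_{s→0} s^2·G(s) = 30·1 / (6·13·16) = 5/208.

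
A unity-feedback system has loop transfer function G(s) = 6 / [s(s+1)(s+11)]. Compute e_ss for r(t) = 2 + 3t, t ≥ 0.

One free integrator in G(s): this is a type 1 system. Treating each term separately:
  • 2: tracked with zero error.
  • 3t: e_ss = 3/K_v with K_v=6/11 → 5.5.
Total e_ss = 5.5.

5.5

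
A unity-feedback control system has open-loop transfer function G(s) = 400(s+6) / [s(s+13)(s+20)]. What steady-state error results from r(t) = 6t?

0.65

The open loop has one pole at the origin → type 1 system.
K_v = lim_{s→0} s·G(s) = 400·6 / (13·20) = 120/13.
e_ss = 6/K_v = 6/(120/13) = 0.65.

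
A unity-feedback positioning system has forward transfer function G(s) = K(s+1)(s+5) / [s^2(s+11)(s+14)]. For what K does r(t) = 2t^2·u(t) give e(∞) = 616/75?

The open loop has two poles at the origin → type 2 system.
K_a = lim_{s→0} s^2·G(s) = K·1·5 / (11·14) = (5/154)·K.
e_ss = 4/K_a = 616/75 ⇒ K_a = 75/154 ⇒ K = (75/154)/(5/154) = 15.

15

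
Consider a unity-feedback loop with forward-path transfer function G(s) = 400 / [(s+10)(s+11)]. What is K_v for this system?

0

System type = 0 (no poles at s=0).
K_v = lim_{s→0} s·G(s) = 0 (the extra factor of s kills the finite limit).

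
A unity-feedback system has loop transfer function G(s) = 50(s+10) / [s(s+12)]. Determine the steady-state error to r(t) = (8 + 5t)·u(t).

0.12

G(s) has one factor of s in the denominator, so the system is type 1. Taking each input component in turn:
  • 8: tracked with zero error.
  • 5t: e_ss = 5/K_v with K_v=125/3 → 0.12.
Total e_ss = 0.12.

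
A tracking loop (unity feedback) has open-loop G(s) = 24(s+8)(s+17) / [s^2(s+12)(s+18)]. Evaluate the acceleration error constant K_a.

136/9

G(s) has two factors of s in the denominator, so the system is type 2.
K_a = lim_{s→0} s^2·G(s) = 24·8·17 / (12·18) = 136/9.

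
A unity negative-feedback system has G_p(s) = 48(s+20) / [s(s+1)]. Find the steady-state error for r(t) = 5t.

The open loop has one pole at the origin → type 1 system.
K_v = lim_{s→0} s·G_p(s) = 48·20 / (1) = 960.
e_ss = 5/K_v = 5/960 = 1/192.

1/192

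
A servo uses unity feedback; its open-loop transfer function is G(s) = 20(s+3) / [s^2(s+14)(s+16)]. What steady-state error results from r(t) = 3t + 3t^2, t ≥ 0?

22.4

G(s) has two factors of s in the denominator, so the system is type 2. Treating each term separately:
  • 3t: tracked with zero error.
  • 3t^2: e_ss = 6/K_a with K_a=15/56 → 22.4.
Total e_ss = 22.4.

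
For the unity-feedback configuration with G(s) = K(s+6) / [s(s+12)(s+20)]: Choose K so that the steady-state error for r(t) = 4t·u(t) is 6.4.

The open loop has one pole at the origin → type 1 system.
K_v = lim_{s→0} s·G(s) = K·6 / (12·20) = 0.025·K.
e_ss = 4/K_v = 6.4 ⇒ K_v = 0.625 ⇒ K = 0.625/0.025 = 25.

25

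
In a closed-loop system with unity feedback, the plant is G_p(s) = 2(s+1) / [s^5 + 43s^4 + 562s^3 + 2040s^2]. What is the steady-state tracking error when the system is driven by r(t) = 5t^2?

10200

Factoring s^2 from the denominator leaves a polynomial with constant term 2040, so the system is type 2.
K_a = lim_{s→0} s^2·G_p(s) = 2·1 / 2040 = 1/1020.
r(t) = 5t^2 gives R(s) = 10/s^3.
e_ss = 10/K_a = 10/(1/1020) = 10200.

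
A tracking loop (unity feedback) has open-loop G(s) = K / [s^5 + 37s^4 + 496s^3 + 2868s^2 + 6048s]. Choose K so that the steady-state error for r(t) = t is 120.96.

50

The denominator has no term below 6048s — 1 pole at s=0, type 1.
K_v = lim_{s→0} s·G(s) = K / 6048 = (1/6048)·K.
e_ss = 1/K_v = 120.96 ⇒ K_v = 25/3024 ⇒ K = (25/3024)/(1/6048) = 50.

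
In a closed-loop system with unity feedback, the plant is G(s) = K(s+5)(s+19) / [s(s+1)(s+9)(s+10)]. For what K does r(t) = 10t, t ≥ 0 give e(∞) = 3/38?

G(s) has one factor of s in the denominator, so the system is type 1.
K_v = lim_{s→0} s·G(s) = K·5·19 / (1·9·10) = (19/18)·K.
e_ss = 10/K_v = 3/38 ⇒ K_v = 380/3 ⇒ K = (380/3)/(19/18) = 120.

120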